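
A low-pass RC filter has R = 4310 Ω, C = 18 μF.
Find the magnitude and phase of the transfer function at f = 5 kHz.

Step 1 — Angular frequency: ω = 2π·5000 = 3.142e+04 rad/s.
Step 2 — Transfer function: H(jω) = 1/(1 + jωRC).
Step 3 — Denominator: 1 + jωRC = 1 + j·3.142e+04·4310·1.8e-05 = 1 + j2437.
Step 4 — H = 1.683e-07 - j0.0004103.
Step 5 — Magnitude: |H| = 0.0004103 (-67.7 dB); phase: φ = -90.0°.

|H| = 0.0004103 (-67.7 dB), φ = -90.0°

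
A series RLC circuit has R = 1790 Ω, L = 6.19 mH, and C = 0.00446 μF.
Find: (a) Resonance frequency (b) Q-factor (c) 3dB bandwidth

Step 1 — Resonance: ω₀ = 1/√(LC) = 1/√(0.00619·4.46e-09) = 1.903e+05 rad/s.
Step 2 — f₀ = ω₀/(2π) = 3.029e+04 Hz.
Step 3 — Series Q: Q = ω₀L/R = 1.903e+05·0.00619/1790 = 0.6581.
Step 4 — Bandwidth: Δω = ω₀/Q = 2.892e+05 rad/s; BW = Δω/(2π) = 4.602e+04 Hz.

(a) f₀ = 3.029e+04 Hz  (b) Q = 0.6581  (c) BW = 4.602e+04 Hz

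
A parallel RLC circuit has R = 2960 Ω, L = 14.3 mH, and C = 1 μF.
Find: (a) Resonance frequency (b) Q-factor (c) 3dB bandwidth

Step 1 — Resonance: ω₀ = 1/√(LC) = 1/√(0.0143·1e-06) = 8362 rad/s.
Step 2 — f₀ = ω₀/(2π) = 1331 Hz.
Step 3 — Parallel Q: Q = R/(ω₀L) = 2960/(8362·0.0143) = 24.75.
Step 4 — Bandwidth: Δω = ω₀/Q = 337.8 rad/s; BW = Δω/(2π) = 53.77 Hz.

(a) f₀ = 1331 Hz  (b) Q = 24.75  (c) BW = 53.77 Hz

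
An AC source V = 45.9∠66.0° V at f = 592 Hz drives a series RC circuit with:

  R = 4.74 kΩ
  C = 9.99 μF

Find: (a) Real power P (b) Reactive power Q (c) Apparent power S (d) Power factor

Step 1 — Angular frequency: ω = 2π·f = 2π·592 = 3720 rad/s.
Step 2 — Component impedances:
  R: Z = R = 4740 Ω
  C: Z = 1/(jωC) = -j/(ω·C) = 0 - j26.91 Ω
Step 3 — Series combination: Z_total = R + C = 4740 - j26.91 Ω = 4740∠-0.3° Ω.
Step 4 — Source phasor: V = 45.9∠66.0° V = 18.67 + j41.93 V.
Step 5 — Current: I = V / Z = 0.003888 + j0.008868 A = 0.009683∠66.3° A.
Step 6 — Complex power: S = V·I* = 0.4445 - j0.002523 VA.
Step 7 — Real power: P = Re(S) = 0.4445 W.
Step 8 — Reactive power: Q = Im(S) = -0.002523 VAR.
Step 9 — Apparent power: |S| = 0.4445 VA.
Step 10 — Power factor: PF = P/|S| = 1 (leading).

(a) P = 0.4445 W  (b) Q = -0.002523 VAR  (c) S = 0.4445 VA  (d) PF = 1 (leading)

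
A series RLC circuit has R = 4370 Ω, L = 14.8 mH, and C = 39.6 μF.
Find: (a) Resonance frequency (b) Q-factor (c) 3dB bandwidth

Step 1 — Resonance: ω₀ = 1/√(LC) = 1/√(0.0148·3.96e-05) = 1306 rad/s.
Step 2 — f₀ = ω₀/(2π) = 207.9 Hz.
Step 3 — Series Q: Q = ω₀L/R = 1306·0.0148/4370 = 0.004424.
Step 4 — Bandwidth: Δω = ω₀/Q = 2.953e+05 rad/s; BW = Δω/(2π) = 4.699e+04 Hz.

(a) f₀ = 207.9 Hz  (b) Q = 0.004424  (c) BW = 4.699e+04 Hz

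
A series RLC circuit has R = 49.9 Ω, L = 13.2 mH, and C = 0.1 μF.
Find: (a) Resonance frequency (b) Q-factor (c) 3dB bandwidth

Step 1 — Resonance condition Im(Z)=0 gives ω₀ = 1/√(LC).
Step 2 — ω₀ = 1/√(0.0132·1e-07) = 2.752e+04 rad/s.
Step 3 — f₀ = ω₀/(2π) = 4381 Hz.
Step 4 — Series Q: Q = ω₀L/R = 2.752e+04·0.0132/49.9 = 7.281.
Step 5 — 3dB bandwidth: Δω = ω₀/Q = 3780 rad/s; BW = Δω/(2π) = 601.7 Hz.

(a) f₀ = 4381 Hz  (b) Q = 7.281  (c) BW = 601.7 Hz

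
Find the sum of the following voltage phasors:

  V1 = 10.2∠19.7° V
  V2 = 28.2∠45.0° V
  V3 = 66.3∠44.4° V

Step 1 — Convert each phasor to rectangular form:
  V1 = 10.2·(cos(19.7°) + j·sin(19.7°)) = 9.603 + j3.438 V
  V2 = 28.2·(cos(45.0°) + j·sin(45.0°)) = 19.94 + j19.94 V
  V3 = 66.3·(cos(44.4°) + j·sin(44.4°)) = 47.37 + j46.39 V
Step 2 — Sum components: V_total = 76.91 + j69.77 V.
Step 3 — Convert to polar: |V_total| = 103.8 V, ∠V_total = 42.2°.

V_total = 103.8∠42.2° V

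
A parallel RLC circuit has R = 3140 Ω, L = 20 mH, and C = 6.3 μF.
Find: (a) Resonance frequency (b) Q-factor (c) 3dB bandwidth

Step 1 — Resonance: ω₀ = 1/√(LC) = 1/√(0.02·6.3e-06) = 2817 rad/s.
Step 2 — f₀ = ω₀/(2π) = 448.4 Hz.
Step 3 — Parallel Q: Q = R/(ω₀L) = 3140/(2817·0.02) = 55.73.
Step 4 — Bandwidth: Δω = ω₀/Q = 50.55 rad/s; BW = Δω/(2π) = 8.045 Hz.

(a) f₀ = 448.4 Hz  (b) Q = 55.73  (c) BW = 8.045 Hz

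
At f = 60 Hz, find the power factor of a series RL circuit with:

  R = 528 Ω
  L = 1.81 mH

Step 1 — Angular frequency: ω = 2π·f = 2π·60 = 377 rad/s.
Step 2 — Component impedances:
  R: Z = R = 528 Ω
  L: Z = jωL = j·377·0.00181 = 0 + j0.6824 Ω
Step 3 — Series combination: Z_total = R + L = 528 + j0.6824 Ω = 528∠0.1° Ω.
Step 4 — Power factor: PF = cos(φ) = Re(Z)/|Z| = 528/528 = 1.
Step 5 — Type: Im(Z) = 0.6824 ⇒ lagging (phase φ = 0.1°).

PF = 1 (lagging, φ = 0.1°)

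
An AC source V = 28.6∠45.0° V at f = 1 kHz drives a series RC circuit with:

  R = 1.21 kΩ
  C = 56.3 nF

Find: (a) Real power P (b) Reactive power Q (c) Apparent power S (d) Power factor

Step 1 — Angular frequency: ω = 2π·f = 2π·1000 = 6283 rad/s.
Step 2 — Component impedances:
  R: Z = R = 1210 Ω
  C: Z = 1/(jωC) = -j/(ω·C) = 0 - j2827 Ω
Step 3 — Series combination: Z_total = R + C = 1210 - j2827 Ω = 3075∠-66.8° Ω.
Step 4 — Source phasor: V = 28.6∠45.0° V = 20.22 + j20.22 V.
Step 5 — Current: I = V / Z = -0.003458 + j0.008634 A = 0.009301∠111.8° A.
Step 6 — Complex power: S = V·I* = 0.1047 - j0.2445 VA.
Step 7 — Real power: P = Re(S) = 0.1047 W.
Step 8 — Reactive power: Q = Im(S) = -0.2445 VAR.
Step 9 — Apparent power: |S| = 0.266 VA.
Step 10 — Power factor: PF = P/|S| = 0.3935 (leading).

(a) P = 0.1047 W  (b) Q = -0.2445 VAR  (c) S = 0.266 VA  (d) PF = 0.3935 (leading)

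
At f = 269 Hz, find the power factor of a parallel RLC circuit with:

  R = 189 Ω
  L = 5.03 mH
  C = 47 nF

Step 1 — Angular frequency: ω = 2π·f = 2π·269 = 1690 rad/s.
Step 2 — Component impedances:
  R: Z = R = 189 Ω
  L: Z = jωL = j·1690·0.00503 = 0 + j8.502 Ω
  C: Z = 1/(jωC) = -j/(ω·C) = 0 - j1.259e+04 Ω
Step 3 — Parallel combination: 1/Z_total = 1/R + 1/L + 1/C; Z_total = 0.3822 + j8.49 Ω = 8.499∠87.4° Ω.
Step 4 — Power factor: PF = cos(φ) = Re(Z)/|Z| = 0.3822/8.499 = 0.04497.
Step 5 — Type: Im(Z) = 8.49 ⇒ lagging (phase φ = 87.4°).

PF = 0.04497 (lagging, φ = 87.4°)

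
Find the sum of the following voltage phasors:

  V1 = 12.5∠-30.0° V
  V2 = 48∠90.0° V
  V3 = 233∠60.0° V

Step 1 — Convert each phasor to rectangular form:
  V1 = 12.5·(cos(-30.0°) + j·sin(-30.0°)) = 10.83 - j6.25 V
  V2 = 48·(cos(90.0°) + j·sin(90.0°)) = 0 + j48 V
  V3 = 233·(cos(60.0°) + j·sin(60.0°)) = 116.5 + j201.8 V
Step 2 — Sum components: V_total = 127.3 + j243.5 V.
Step 3 — Convert to polar: |V_total| = 274.8 V, ∠V_total = 62.4°.

V_total = 274.8∠62.4° V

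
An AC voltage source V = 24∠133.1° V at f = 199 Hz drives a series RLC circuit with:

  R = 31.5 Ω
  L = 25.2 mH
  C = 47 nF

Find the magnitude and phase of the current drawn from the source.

Step 1 — Angular frequency: ω = 2π·f = 2π·199 = 1250 rad/s.
Step 2 — Component impedances:
  R: Z = R = 31.5 Ω
  L: Z = jωL = j·1250·0.0252 = 0 + j31.51 Ω
  C: Z = 1/(jωC) = -j/(ω·C) = 0 - j1.702e+04 Ω
Step 3 — Series combination: Z_total = R + L + C = 31.5 - j1.698e+04 Ω = 1.698e+04∠-89.9° Ω.
Step 4 — Source phasor: V = 24∠133.1° V = -16.4 + j17.52 V.
Step 5 — Ohm's law: I = V / Z_total = (-16.4 + j17.52) / (31.5 - j1.698e+04) = -0.001034 - j0.0009636 A.
Step 6 — Convert to polar: |I| = 0.001413 A, ∠I = -137.0°.

I = 0.001413∠-137.0° A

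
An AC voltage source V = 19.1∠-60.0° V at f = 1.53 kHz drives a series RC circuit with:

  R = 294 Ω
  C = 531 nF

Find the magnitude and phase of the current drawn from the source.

Step 1 — Angular frequency: ω = 2π·f = 2π·1530 = 9613 rad/s.
Step 2 — Component impedances:
  R: Z = R = 294 Ω
  C: Z = 1/(jωC) = -j/(ω·C) = 0 - j195.9 Ω
Step 3 — Series combination: Z_total = R + C = 294 - j195.9 Ω = 353.3∠-33.7° Ω.
Step 4 — Source phasor: V = 19.1∠-60.0° V = 9.55 - j16.54 V.
Step 5 — Ohm's law: I = V / Z_total = (9.55 - j16.54) / (294 - j195.9) = 0.04846 - j0.02397 A.
Step 6 — Convert to polar: |I| = 0.05406 A, ∠I = -26.3°.

I = 0.05406∠-26.3° A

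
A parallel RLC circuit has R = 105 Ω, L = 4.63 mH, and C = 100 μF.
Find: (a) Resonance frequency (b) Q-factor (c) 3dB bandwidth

Step 1 — Resonance: ω₀ = 1/√(LC) = 1/√(0.00463·0.0001) = 1470 rad/s.
Step 2 — f₀ = ω₀/(2π) = 233.9 Hz.
Step 3 — Parallel Q: Q = R/(ω₀L) = 105/(1470·0.00463) = 15.43.
Step 4 — Bandwidth: Δω = ω₀/Q = 95.24 rad/s; BW = Δω/(2π) = 15.16 Hz.

(a) f₀ = 233.9 Hz  (b) Q = 15.43  (c) BW = 15.16 Hz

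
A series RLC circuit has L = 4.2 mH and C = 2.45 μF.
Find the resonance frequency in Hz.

Step 1 — Resonance condition Im(Z)=0 gives ω₀ = 1/√(LC).
Step 2 — ω₀ = 1/√(0.0042·2.45e-06) = 9858 rad/s.
Step 3 — f₀ = ω₀/(2π) = 1569 Hz.

f₀ = 1569 Hz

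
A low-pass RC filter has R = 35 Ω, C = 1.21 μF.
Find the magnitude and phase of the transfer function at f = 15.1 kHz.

Step 1 — Angular frequency: ω = 2π·1.51e+04 = 9.488e+04 rad/s.
Step 2 — Transfer function: H(jω) = 1/(1 + jωRC).
Step 3 — Denominator: 1 + jωRC = 1 + j·9.488e+04·35·1.21e-06 = 1 + j4.018.
Step 4 — H = 0.05833 - j0.2344.
Step 5 — Magnitude: |H| = 0.2415 (-12.3 dB); phase: φ = -76.0°.

|H| = 0.2415 (-12.3 dB), φ = -76.0°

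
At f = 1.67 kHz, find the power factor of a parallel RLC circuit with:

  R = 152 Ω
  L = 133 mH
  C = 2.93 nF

Step 1 — Angular frequency: ω = 2π·f = 2π·1670 = 1.049e+04 rad/s.
Step 2 — Component impedances:
  R: Z = R = 152 Ω
  L: Z = jωL = j·1.049e+04·0.133 = 0 + j1396 Ω
  C: Z = 1/(jωC) = -j/(ω·C) = 0 - j3.253e+04 Ω
Step 3 — Parallel combination: 1/Z_total = 1/R + 1/L + 1/C; Z_total = 150.4 + j15.67 Ω = 151.2∠6.0° Ω.
Step 4 — Power factor: PF = cos(φ) = Re(Z)/|Z| = 150.37/151.18 = 0.9946.
Step 5 — Type: Im(Z) = 15.67 ⇒ lagging (phase φ = 6.0°).

PF = 0.9946 (lagging, φ = 6.0°)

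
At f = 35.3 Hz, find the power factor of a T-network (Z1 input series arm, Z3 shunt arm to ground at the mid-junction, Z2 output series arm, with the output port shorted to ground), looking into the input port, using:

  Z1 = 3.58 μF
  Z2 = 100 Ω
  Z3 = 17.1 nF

Step 1 — Angular frequency: ω = 2π·f = 2π·35.3 = 221.8 rad/s.
Step 2 — Component impedances:
  Z1: Z = 1/(jωC) = -j/(ω·C) = 0 - j1259 Ω
  Z2: Z = R = 100 Ω
  Z3: Z = 1/(jωC) = -j/(ω·C) = 0 - j2.637e+05 Ω
Step 3 — With the output port shorted to ground, the output series arm Z2 runs from the junction to ground; the shunt arm Z3 also runs from the junction to ground. They appear in parallel: Z3 || Z2 = 100 - j0.03793 Ω.
Step 4 — Series with input arm Z1: Z_in = Z1 + (Z3 || Z2) = 100 - j1259 Ω = 1263∠-85.5° Ω.
Step 5 — Power factor: PF = cos(φ) = Re(Z)/|Z| = 100/1263.4 = 0.07915.
Step 6 — Type: Im(Z) = -1259 ⇒ leading (phase φ = -85.5°).

PF = 0.07915 (leading, φ = -85.5°)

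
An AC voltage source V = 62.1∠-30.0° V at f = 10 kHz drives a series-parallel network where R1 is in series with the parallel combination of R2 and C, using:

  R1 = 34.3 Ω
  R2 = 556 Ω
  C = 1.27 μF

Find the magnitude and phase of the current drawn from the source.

Step 1 — Angular frequency: ω = 2π·f = 2π·1e+04 = 6.283e+04 rad/s.
Step 2 — Component impedances:
  R1: Z = R = 34.3 Ω
  R2: Z = R = 556 Ω
  C: Z = 1/(jωC) = -j/(ω·C) = 0 - j12.53 Ω
Step 3 — Parallel branch: R2 || C = 1/(1/R2 + 1/C) = 0.2823 - j12.53 Ω.
Step 4 — Series with R1: Z_total = R1 + (R2 || C) = 34.58 - j12.53 Ω = 36.78∠-19.9° Ω.
Step 5 — Source phasor: V = 62.1∠-30.0° V = 53.78 - j31.05 V.
Step 6 — Ohm's law: I = V / Z_total = (53.78 - j31.05) / (34.58 - j12.53) = 1.662 - j0.2958 A.
Step 7 — Convert to polar: |I| = 1.688 A, ∠I = -10.1°.

I = 1.688∠-10.1° A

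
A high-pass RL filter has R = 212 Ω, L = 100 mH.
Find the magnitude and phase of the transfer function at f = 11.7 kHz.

Step 1 — Angular frequency: ω = 2π·1.17e+04 = 7.351e+04 rad/s.
Step 2 — Transfer function: H(jω) = jωL/(R + jωL).
Step 3 — Numerator jωL = j·7351; denominator R + jωL = 212 + j7351.
Step 4 — H = 0.9992 + j0.02881.
Step 5 — Magnitude: |H| = 0.9996 (-0.0 dB); phase: φ = 1.7°.

|H| = 0.9996 (-0.0 dB), φ = 1.7°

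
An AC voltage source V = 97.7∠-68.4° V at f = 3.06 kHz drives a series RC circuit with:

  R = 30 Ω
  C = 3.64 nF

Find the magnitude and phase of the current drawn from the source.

Step 1 — Angular frequency: ω = 2π·f = 2π·3060 = 1.923e+04 rad/s.
Step 2 — Component impedances:
  R: Z = R = 30 Ω
  C: Z = 1/(jωC) = -j/(ω·C) = 0 - j1.429e+04 Ω
Step 3 — Series combination: Z_total = R + C = 30 - j1.429e+04 Ω = 1.429e+04∠-89.9° Ω.
Step 4 — Source phasor: V = 97.7∠-68.4° V = 35.97 - j90.84 V.
Step 5 — Ohm's law: I = V / Z_total = (35.97 - j90.84) / (30 - j1.429e+04) = 0.006363 + j0.002504 A.
Step 6 — Convert to polar: |I| = 0.006837 A, ∠I = 21.5°.

I = 0.006837∠21.5° A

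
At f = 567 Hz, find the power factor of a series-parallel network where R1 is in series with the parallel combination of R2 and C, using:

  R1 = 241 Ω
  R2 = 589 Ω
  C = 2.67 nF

Step 1 — Angular frequency: ω = 2π·f = 2π·567 = 3563 rad/s.
Step 2 — Component impedances:
  R1: Z = R = 241 Ω
  R2: Z = R = 589 Ω
  C: Z = 1/(jωC) = -j/(ω·C) = 0 - j1.051e+05 Ω
Step 3 — Parallel branch: R2 || C = 1/(1/R2 + 1/C) = 589 - j3.3 Ω.
Step 4 — Series with R1: Z_total = R1 + (R2 || C) = 830 - j3.3 Ω = 830∠-0.2° Ω.
Step 5 — Power factor: PF = cos(φ) = Re(Z)/|Z| = 830/830 = 1.
Step 6 — Type: Im(Z) = -3.3 ⇒ leading (phase φ = -0.2°).

PF = 1 (leading, φ = -0.2°)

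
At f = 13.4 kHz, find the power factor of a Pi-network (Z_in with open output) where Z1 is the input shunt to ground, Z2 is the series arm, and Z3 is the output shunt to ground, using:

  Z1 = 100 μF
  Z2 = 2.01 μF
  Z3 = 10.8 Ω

Step 1 — Angular frequency: ω = 2π·f = 2π·1.34e+04 = 8.419e+04 rad/s.
Step 2 — Component impedances:
  Z1: Z = 1/(jωC) = -j/(ω·C) = 0 - j0.1188 Ω
  Z2: Z = 1/(jωC) = -j/(ω·C) = 0 - j5.909 Ω
  Z3: Z = R = 10.8 Ω
Step 3 — With open output, the series arm Z2 and the output shunt Z3 appear in series to ground: Z2 + Z3 = 10.8 - j5.909 Ω.
Step 4 — Parallel with input shunt Z1: Z_in = Z1 || (Z2 + Z3) = 0.0009959 - j0.1182 Ω = 0.1182∠-89.5° Ω.
Step 5 — Power factor: PF = cos(φ) = Re(Z)/|Z| = 0.00099594/0.11822 = 0.008424.
Step 6 — Type: Im(Z) = -0.1182 ⇒ leading (phase φ = -89.5°).

PF = 0.008424 (leading, φ = -89.5°)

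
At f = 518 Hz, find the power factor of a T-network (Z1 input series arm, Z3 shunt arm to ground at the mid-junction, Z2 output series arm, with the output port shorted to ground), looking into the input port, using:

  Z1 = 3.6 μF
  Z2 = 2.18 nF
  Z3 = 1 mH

Step 1 — Angular frequency: ω = 2π·f = 2π·518 = 3255 rad/s.
Step 2 — Component impedances:
  Z1: Z = 1/(jωC) = -j/(ω·C) = 0 - j85.35 Ω
  Z2: Z = 1/(jωC) = -j/(ω·C) = 0 - j1.409e+05 Ω
  Z3: Z = jωL = j·3255·0.001 = 0 + j3.255 Ω
Step 3 — With the output port shorted to ground, the output series arm Z2 runs from the junction to ground; the shunt arm Z3 also runs from the junction to ground. They appear in parallel: Z3 || Z2 = 0 + j3.255 Ω.
Step 4 — Series with input arm Z1: Z_in = Z1 + (Z3 || Z2) = 0 - j82.09 Ω = 82.09∠-90.0° Ω.
Step 5 — Power factor: PF = cos(φ) = Re(Z)/|Z| = 0/82.09 = 0.
Step 6 — Type: Im(Z) = -82.09 ⇒ leading (phase φ = -90.0°).

PF = 0 (leading, φ = -90.0°)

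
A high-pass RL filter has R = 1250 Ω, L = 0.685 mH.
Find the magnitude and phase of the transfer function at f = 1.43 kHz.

Step 1 — Angular frequency: ω = 2π·1430 = 8985 rad/s.
Step 2 — Transfer function: H(jω) = jωL/(R + jωL).
Step 3 — Numerator jωL = j·6.155; denominator R + jωL = 1250 + j6.155.
Step 4 — H = 2.424e-05 + j0.004924.
Step 5 — Magnitude: |H| = 0.004924 (-46.2 dB); phase: φ = 89.7°.

|H| = 0.004924 (-46.2 dB), φ = 89.7°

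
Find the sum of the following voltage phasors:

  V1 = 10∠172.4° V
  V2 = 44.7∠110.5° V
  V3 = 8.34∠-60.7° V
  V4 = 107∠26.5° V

Step 1 — Convert each phasor to rectangular form:
  V1 = 10·(cos(172.4°) + j·sin(172.4°)) = -9.912 + j1.323 V
  V2 = 44.7·(cos(110.5°) + j·sin(110.5°)) = -15.65 + j41.87 V
  V3 = 8.34·(cos(-60.7°) + j·sin(-60.7°)) = 4.081 - j7.273 V
  V4 = 107·(cos(26.5°) + j·sin(26.5°)) = 95.76 + j47.74 V
Step 2 — Sum components: V_total = 74.27 + j83.66 V.
Step 3 — Convert to polar: |V_total| = 111.9 V, ∠V_total = 48.4°.

V_total = 111.9∠48.4° V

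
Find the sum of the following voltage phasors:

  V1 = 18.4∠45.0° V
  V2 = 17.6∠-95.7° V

Step 1 — Convert each phasor to rectangular form:
  V1 = 18.4·(cos(45.0°) + j·sin(45.0°)) = 13.01 + j13.01 V
  V2 = 17.6·(cos(-95.7°) + j·sin(-95.7°)) = -1.748 - j17.51 V
Step 2 — Sum components: V_total = 11.26 - j4.502 V.
Step 3 — Convert to polar: |V_total| = 12.13 V, ∠V_total = -21.8°.

V_total = 12.13∠-21.8° V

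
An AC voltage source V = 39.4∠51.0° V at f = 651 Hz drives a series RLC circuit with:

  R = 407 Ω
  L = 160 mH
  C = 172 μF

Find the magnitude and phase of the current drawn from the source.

Step 1 — Angular frequency: ω = 2π·f = 2π·651 = 4090 rad/s.
Step 2 — Component impedances:
  R: Z = R = 407 Ω
  L: Z = jωL = j·4090·0.16 = 0 + j654.5 Ω
  C: Z = 1/(jωC) = -j/(ω·C) = 0 - j1.421 Ω
Step 3 — Series combination: Z_total = R + L + C = 407 + j653 Ω = 769.5∠58.1° Ω.
Step 4 — Source phasor: V = 39.4∠51.0° V = 24.8 + j30.62 V.
Step 5 — Ohm's law: I = V / Z_total = (24.8 + j30.62) / (407 + j653) = 0.05081 - j0.0063 A.
Step 6 — Convert to polar: |I| = 0.0512 A, ∠I = -7.1°.

I = 0.0512∠-7.1° A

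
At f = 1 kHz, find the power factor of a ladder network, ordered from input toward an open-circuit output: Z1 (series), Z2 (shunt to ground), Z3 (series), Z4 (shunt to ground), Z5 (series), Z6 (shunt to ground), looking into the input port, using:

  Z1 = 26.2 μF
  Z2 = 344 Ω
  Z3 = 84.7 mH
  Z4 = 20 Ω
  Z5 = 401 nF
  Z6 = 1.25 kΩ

Step 1 — Angular frequency: ω = 2π·f = 2π·1000 = 6283 rad/s.
Step 2 — Component impedances:
  Z1: Z = 1/(jωC) = -j/(ω·C) = 0 - j6.075 Ω
  Z2: Z = R = 344 Ω
  Z3: Z = jωL = j·6283·0.0847 = 0 + j532.2 Ω
  Z4: Z = R = 20 Ω
  Z5: Z = 1/(jωC) = -j/(ω·C) = 0 - j396.9 Ω
  Z6: Z = R = 1250 Ω
Step 3 — Ladder network (open output): work backward from the far end, alternating series and parallel combinations. Z_in = 240.4 + j145.5 Ω = 281∠31.2° Ω.
Step 4 — Power factor: PF = cos(φ) = Re(Z)/|Z| = 240.4/281 = 0.8555.
Step 5 — Type: Im(Z) = 145.5 ⇒ lagging (phase φ = 31.2°).

PF = 0.8555 (lagging, φ = 31.2°)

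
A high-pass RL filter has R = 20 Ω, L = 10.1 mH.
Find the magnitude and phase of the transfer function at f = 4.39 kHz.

Step 1 — Angular frequency: ω = 2π·4390 = 2.758e+04 rad/s.
Step 2 — Transfer function: H(jω) = jωL/(R + jωL).
Step 3 — Numerator jωL = j·278.6; denominator R + jωL = 20 + j278.6.
Step 4 — H = 0.9949 + j0.07142.
Step 5 — Magnitude: |H| = 0.9974 (-0.0 dB); phase: φ = 4.1°.

|H| = 0.9974 (-0.0 dB), φ = 4.1°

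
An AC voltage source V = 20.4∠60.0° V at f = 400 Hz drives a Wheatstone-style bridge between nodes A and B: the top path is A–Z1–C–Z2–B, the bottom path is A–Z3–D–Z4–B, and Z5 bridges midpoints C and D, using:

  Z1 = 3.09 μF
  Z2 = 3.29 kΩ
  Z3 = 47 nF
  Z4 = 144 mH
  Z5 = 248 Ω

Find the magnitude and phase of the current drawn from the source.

Step 1 — Angular frequency: ω = 2π·f = 2π·400 = 2513 rad/s.
Step 2 — Component impedances:
  Z1: Z = 1/(jωC) = -j/(ω·C) = 0 - j128.8 Ω
  Z2: Z = R = 3290 Ω
  Z3: Z = 1/(jωC) = -j/(ω·C) = 0 - j8466 Ω
  Z4: Z = jωL = j·2513·0.144 = 0 + j361.9 Ω
  Z5: Z = R = 248 Ω
Step 3 — Bridge requires nodal analysis (the Z5 bridge couples midpoints C and D, so the two paths cannot be reduced to a simple series/parallel combination). Setting node B to ground and injecting 1 A at node A, the 3-node admittance system at A, C, D solves to V_A = Z_AB = 254.1 + j177.8 Ω = 310.2∠35.0° Ω.
Step 4 — Source phasor: V = 20.4∠60.0° V = 10.2 + j17.67 V.
Step 5 — Ohm's law: I = V / Z_total = (10.2 + j17.67) / (254.1 + j177.8) = 0.0596 + j0.02782 A.
Step 6 — Convert to polar: |I| = 0.06577 A, ∠I = 25.0°.

I = 0.06577∠25.0° A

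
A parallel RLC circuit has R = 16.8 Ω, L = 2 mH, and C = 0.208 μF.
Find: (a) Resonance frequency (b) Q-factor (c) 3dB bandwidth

Step 1 — Resonance: ω₀ = 1/√(LC) = 1/√(0.002·2.08e-07) = 4.903e+04 rad/s.
Step 2 — f₀ = ω₀/(2π) = 7803 Hz.
Step 3 — Parallel Q: Q = R/(ω₀L) = 16.8/(4.903e+04·0.002) = 0.1713.
Step 4 — Bandwidth: Δω = ω₀/Q = 2.862e+05 rad/s; BW = Δω/(2π) = 4.555e+04 Hz.

(a) f₀ = 7803 Hz  (b) Q = 0.1713  (c) BW = 4.555e+04 Hz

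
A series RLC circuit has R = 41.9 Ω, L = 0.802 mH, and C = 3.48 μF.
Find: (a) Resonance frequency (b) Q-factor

Step 1 — Resonance condition Im(Z)=0 gives ω₀ = 1/√(LC).
Step 2 — ω₀ = 1/√(0.000802·3.48e-06) = 1.893e+04 rad/s.
Step 3 — f₀ = ω₀/(2π) = 3013 Hz.
Step 4 — Series Q: Q = ω₀L/R = 1.893e+04·0.000802/41.9 = 0.3623.

(a) f₀ = 3013 Hz  (b) Q = 0.3623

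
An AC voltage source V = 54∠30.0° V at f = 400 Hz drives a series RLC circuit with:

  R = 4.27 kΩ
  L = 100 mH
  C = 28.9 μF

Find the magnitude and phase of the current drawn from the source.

Step 1 — Angular frequency: ω = 2π·f = 2π·400 = 2513 rad/s.
Step 2 — Component impedances:
  R: Z = R = 4270 Ω
  L: Z = jωL = j·2513·0.1 = 0 + j251.3 Ω
  C: Z = 1/(jωC) = -j/(ω·C) = 0 - j13.77 Ω
Step 3 — Series combination: Z_total = R + L + C = 4270 + j237.6 Ω = 4277∠3.2° Ω.
Step 4 — Source phasor: V = 54∠30.0° V = 46.77 + j27 V.
Step 5 — Ohm's law: I = V / Z_total = (46.77 + j27) / (4270 + j237.6) = 0.01127 + j0.005696 A.
Step 6 — Convert to polar: |I| = 0.01263 A, ∠I = 26.8°.

I = 0.01263∠26.8° A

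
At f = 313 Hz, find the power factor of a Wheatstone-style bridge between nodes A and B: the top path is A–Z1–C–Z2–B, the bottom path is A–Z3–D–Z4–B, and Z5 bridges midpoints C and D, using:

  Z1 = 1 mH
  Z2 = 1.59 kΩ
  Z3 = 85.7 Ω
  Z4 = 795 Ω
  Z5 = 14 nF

Step 1 — Angular frequency: ω = 2π·f = 2π·313 = 1967 rad/s.
Step 2 — Component impedances:
  Z1: Z = jωL = j·1967·0.001 = 0 + j1.967 Ω
  Z2: Z = R = 1590 Ω
  Z3: Z = R = 85.7 Ω
  Z4: Z = R = 795 Ω
  Z5: Z = 1/(jωC) = -j/(ω·C) = 0 - j3.632e+04 Ω
Step 3 — Bridge requires nodal analysis (the Z5 bridge couples midpoints C and D, so the two paths cannot be reduced to a simple series/parallel combination). Setting node B to ground and injecting 1 A at node A, the 3-node admittance system at A, C, D solves to V_A = Z_AB = 566.8 + j0.1662 Ω = 566.8∠0.0° Ω.
Step 4 — Power factor: PF = cos(φ) = Re(Z)/|Z| = 566.8/566.8 = 1.
Step 5 — Type: Im(Z) = 0.1662 ⇒ lagging (phase φ = 0.0°).

PF = 1 (lagging, φ = 0.0°)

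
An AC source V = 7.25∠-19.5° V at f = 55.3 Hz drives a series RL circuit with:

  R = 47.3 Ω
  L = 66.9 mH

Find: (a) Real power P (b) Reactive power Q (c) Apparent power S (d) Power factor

Step 1 — Angular frequency: ω = 2π·f = 2π·55.3 = 347.5 rad/s.
Step 2 — Component impedances:
  R: Z = R = 47.3 Ω
  L: Z = jωL = j·347.5·0.0669 = 0 + j23.25 Ω
Step 3 — Series combination: Z_total = R + L = 47.3 + j23.25 Ω = 52.7∠26.2° Ω.
Step 4 — Source phasor: V = 7.25∠-19.5° V = 6.834 - j2.42 V.
Step 5 — Current: I = V / Z = 0.09613 - j0.0984 A = 0.1376∠-45.7° A.
Step 6 — Complex power: S = V·I* = 0.8951 + j0.4399 VA.
Step 7 — Real power: P = Re(S) = 0.8951 W.
Step 8 — Reactive power: Q = Im(S) = 0.4399 VAR.
Step 9 — Apparent power: |S| = 0.9973 VA.
Step 10 — Power factor: PF = P/|S| = 0.8975 (lagging).

(a) P = 0.8951 W  (b) Q = 0.4399 VAR  (c) S = 0.9973 VA  (d) PF = 0.8975 (lagging)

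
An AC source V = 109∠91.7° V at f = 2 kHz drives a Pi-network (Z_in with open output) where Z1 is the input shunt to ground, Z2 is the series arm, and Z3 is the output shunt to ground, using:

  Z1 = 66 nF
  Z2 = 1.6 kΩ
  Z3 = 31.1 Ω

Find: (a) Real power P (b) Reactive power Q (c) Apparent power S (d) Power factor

Step 1 — Angular frequency: ω = 2π·f = 2π·2000 = 1.257e+04 rad/s.
Step 2 — Component impedances:
  Z1: Z = 1/(jωC) = -j/(ω·C) = 0 - j1206 Ω
  Z2: Z = R = 1600 Ω
  Z3: Z = R = 31.1 Ω
Step 3 — With open output, the series arm Z2 and the output shunt Z3 appear in series to ground: Z2 + Z3 = 1631 Ω.
Step 4 — Parallel with input shunt Z1: Z_in = Z1 || (Z2 + Z3) = 576.3 - j779.7 Ω = 969.6∠-53.5° Ω.
Step 5 — Source phasor: V = 109∠91.7° V = -3.234 + j109 V.
Step 6 — Current: I = V / Z = -0.09235 + j0.06411 A = 0.1124∠145.2° A.
Step 7 — Complex power: S = V·I* = 7.284 - j9.854 VA.
Step 8 — Real power: P = Re(S) = 7.284 W.
Step 9 — Reactive power: Q = Im(S) = -9.854 VAR.
Step 10 — Apparent power: |S| = 12.25 VA.
Step 11 — Power factor: PF = P/|S| = 0.5944 (leading).

(a) P = 7.284 W  (b) Q = -9.854 VAR  (c) S = 12.25 VA  (d) PF = 0.5944 (leading)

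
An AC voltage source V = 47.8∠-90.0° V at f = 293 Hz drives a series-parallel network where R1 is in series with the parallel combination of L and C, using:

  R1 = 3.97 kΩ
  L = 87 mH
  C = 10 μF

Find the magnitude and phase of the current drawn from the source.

Step 1 — Angular frequency: ω = 2π·f = 2π·293 = 1841 rad/s.
Step 2 — Component impedances:
  R1: Z = R = 3970 Ω
  L: Z = jωL = j·1841·0.087 = 0 + j160.2 Ω
  C: Z = 1/(jωC) = -j/(ω·C) = 0 - j54.32 Ω
Step 3 — Parallel branch: L || C = 1/(1/L + 1/C) = 0 - j82.2 Ω.
Step 4 — Series with R1: Z_total = R1 + (L || C) = 3970 - j82.2 Ω = 3971∠-1.2° Ω.
Step 5 — Source phasor: V = 47.8∠-90.0° V = 0 - j47.8 V.
Step 6 — Ohm's law: I = V / Z_total = (0 - j47.8) / (3970 - j82.2) = 0.0002492 - j0.01204 A.
Step 7 — Convert to polar: |I| = 0.01204 A, ∠I = -88.8°.

I = 0.01204∠-88.8° A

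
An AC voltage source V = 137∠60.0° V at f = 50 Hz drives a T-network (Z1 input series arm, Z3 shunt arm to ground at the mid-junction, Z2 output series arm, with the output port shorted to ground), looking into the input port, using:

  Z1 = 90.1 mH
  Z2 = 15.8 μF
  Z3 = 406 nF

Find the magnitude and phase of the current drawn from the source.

Step 1 — Angular frequency: ω = 2π·f = 2π·50 = 314.2 rad/s.
Step 2 — Component impedances:
  Z1: Z = jωL = j·314.2·0.0901 = 0 + j28.31 Ω
  Z2: Z = 1/(jωC) = -j/(ω·C) = 0 - j201.5 Ω
  Z3: Z = 1/(jωC) = -j/(ω·C) = 0 - j7840 Ω
Step 3 — With the output port shorted to ground, the output series arm Z2 runs from the junction to ground; the shunt arm Z3 also runs from the junction to ground. They appear in parallel: Z3 || Z2 = 0 - j196.4 Ω.
Step 4 — Series with input arm Z1: Z_in = Z1 + (Z3 || Z2) = 0 - j168.1 Ω = 168.1∠-90.0° Ω.
Step 5 — Source phasor: V = 137∠60.0° V = 68.5 + j118.6 V.
Step 6 — Ohm's law: I = V / Z_total = (68.5 + j118.6) / (0 - j168.1) = -0.7058 + j0.4075 A.
Step 7 — Convert to polar: |I| = 0.8149 A, ∠I = 150.0°.

I = 0.8149∠150.0° A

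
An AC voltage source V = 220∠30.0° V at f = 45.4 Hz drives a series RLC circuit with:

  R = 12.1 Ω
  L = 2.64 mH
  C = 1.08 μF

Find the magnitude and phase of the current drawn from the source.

Step 1 — Angular frequency: ω = 2π·f = 2π·45.4 = 285.3 rad/s.
Step 2 — Component impedances:
  R: Z = R = 12.1 Ω
  L: Z = jωL = j·285.3·0.00264 = 0 + j0.7531 Ω
  C: Z = 1/(jωC) = -j/(ω·C) = 0 - j3246 Ω
Step 3 — Series combination: Z_total = R + L + C = 12.1 - j3245 Ω = 3245∠-89.8° Ω.
Step 4 — Source phasor: V = 220∠30.0° V = 190.5 + j110 V.
Step 5 — Ohm's law: I = V / Z_total = (190.5 + j110) / (12.1 - j3245) = -0.03368 + j0.05884 A.
Step 6 — Convert to polar: |I| = 0.06779 A, ∠I = 119.8°.

I = 0.06779∠119.8° A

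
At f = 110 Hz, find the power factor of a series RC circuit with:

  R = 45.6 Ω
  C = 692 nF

Step 1 — Angular frequency: ω = 2π·f = 2π·110 = 691.2 rad/s.
Step 2 — Component impedances:
  R: Z = R = 45.6 Ω
  C: Z = 1/(jωC) = -j/(ω·C) = 0 - j2091 Ω
Step 3 — Series combination: Z_total = R + C = 45.6 - j2091 Ω = 2091∠-88.8° Ω.
Step 4 — Power factor: PF = cos(φ) = Re(Z)/|Z| = 45.6/2091.3 = 0.0218.
Step 5 — Type: Im(Z) = -2091 ⇒ leading (phase φ = -88.8°).

PF = 0.0218 (leading, φ = -88.8°)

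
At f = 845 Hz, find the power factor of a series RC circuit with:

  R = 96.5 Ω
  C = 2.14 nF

Step 1 — Angular frequency: ω = 2π·f = 2π·845 = 5309 rad/s.
Step 2 — Component impedances:
  R: Z = R = 96.5 Ω
  C: Z = 1/(jωC) = -j/(ω·C) = 0 - j8.801e+04 Ω
Step 3 — Series combination: Z_total = R + C = 96.5 - j8.801e+04 Ω = 8.801e+04∠-89.9° Ω.
Step 4 — Power factor: PF = cos(φ) = Re(Z)/|Z| = 96.5/8.801e+04 = 0.001096.
Step 5 — Type: Im(Z) = -8.801e+04 ⇒ leading (phase φ = -89.9°).

PF = 0.001096 (leading, φ = -89.9°)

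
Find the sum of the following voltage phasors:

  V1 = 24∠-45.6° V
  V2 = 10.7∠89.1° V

Step 1 — Convert each phasor to rectangular form:
  V1 = 24·(cos(-45.6°) + j·sin(-45.6°)) = 16.79 - j17.15 V
  V2 = 10.7·(cos(89.1°) + j·sin(89.1°)) = 0.1681 + j10.7 V
Step 2 — Sum components: V_total = 16.96 - j6.449 V.
Step 3 — Convert to polar: |V_total| = 18.14 V, ∠V_total = -20.8°.

V_total = 18.14∠-20.8° V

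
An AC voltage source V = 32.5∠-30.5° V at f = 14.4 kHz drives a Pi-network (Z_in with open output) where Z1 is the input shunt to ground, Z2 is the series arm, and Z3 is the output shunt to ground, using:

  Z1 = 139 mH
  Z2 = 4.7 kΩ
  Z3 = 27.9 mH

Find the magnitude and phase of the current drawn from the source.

Step 1 — Angular frequency: ω = 2π·f = 2π·1.44e+04 = 9.048e+04 rad/s.
Step 2 — Component impedances:
  Z1: Z = jωL = j·9.048e+04·0.139 = 0 + j1.258e+04 Ω
  Z2: Z = R = 4700 Ω
  Z3: Z = jωL = j·9.048e+04·0.0279 = 0 + j2524 Ω
Step 3 — With open output, the series arm Z2 and the output shunt Z3 appear in series to ground: Z2 + Z3 = 4700 + j2524 Ω.
Step 4 — Parallel with input shunt Z1: Z_in = Z1 || (Z2 + Z3) = 2972 + j3027 Ω = 4242∠45.5° Ω.
Step 5 — Source phasor: V = 32.5∠-30.5° V = 28 - j16.49 V.
Step 6 — Ohm's law: I = V / Z_total = (28 - j16.49) / (2972 + j3027) = 0.00185 - j0.007434 A.
Step 7 — Convert to polar: |I| = 0.007661 A, ∠I = -76.0°.

I = 0.007661∠-76.0° A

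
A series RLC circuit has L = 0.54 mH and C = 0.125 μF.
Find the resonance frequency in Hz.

Step 1 — Resonance condition Im(Z)=0 gives ω₀ = 1/√(LC).
Step 2 — ω₀ = 1/√(0.00054·1.25e-07) = 1.217e+05 rad/s.
Step 3 — f₀ = ω₀/(2π) = 1.937e+04 Hz.

f₀ = 1.937e+04 Hz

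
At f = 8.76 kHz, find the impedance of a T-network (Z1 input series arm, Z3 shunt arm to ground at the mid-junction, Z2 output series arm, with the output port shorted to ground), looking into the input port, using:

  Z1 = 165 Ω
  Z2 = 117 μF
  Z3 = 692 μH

Step 1 — Angular frequency: ω = 2π·f = 2π·8760 = 5.504e+04 rad/s.
Step 2 — Component impedances:
  Z1: Z = R = 165 Ω
  Z2: Z = 1/(jωC) = -j/(ω·C) = 0 - j0.1553 Ω
  Z3: Z = jωL = j·5.504e+04·0.000692 = 0 + j38.09 Ω
Step 3 — With the output port shorted to ground, the output series arm Z2 runs from the junction to ground; the shunt arm Z3 also runs from the junction to ground. They appear in parallel: Z3 || Z2 = 0 - j0.1559 Ω.
Step 4 — Series with input arm Z1: Z_in = Z1 + (Z3 || Z2) = 165 - j0.1559 Ω = 165∠-0.1° Ω.

Z = 165 - j0.1559 Ω = 165∠-0.1° Ω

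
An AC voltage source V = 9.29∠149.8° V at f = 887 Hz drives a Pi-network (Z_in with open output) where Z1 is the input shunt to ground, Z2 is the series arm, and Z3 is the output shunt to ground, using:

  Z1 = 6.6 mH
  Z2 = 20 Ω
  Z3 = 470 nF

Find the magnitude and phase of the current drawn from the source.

Step 1 — Angular frequency: ω = 2π·f = 2π·887 = 5573 rad/s.
Step 2 — Component impedances:
  Z1: Z = jωL = j·5573·0.0066 = 0 + j36.78 Ω
  Z2: Z = R = 20 Ω
  Z3: Z = 1/(jωC) = -j/(ω·C) = 0 - j381.8 Ω
Step 3 — With open output, the series arm Z2 and the output shunt Z3 appear in series to ground: Z2 + Z3 = 20 - j381.8 Ω.
Step 4 — Parallel with input shunt Z1: Z_in = Z1 || (Z2 + Z3) = 0.2266 + j40.69 Ω = 40.69∠89.7° Ω.
Step 5 — Source phasor: V = 9.29∠149.8° V = -8.029 + j4.673 V.
Step 6 — Ohm's law: I = V / Z_total = (-8.029 + j4.673) / (0.2266 + j40.69) = 0.1137 + j0.1979 A.
Step 7 — Convert to polar: |I| = 0.2283 A, ∠I = 60.1°.

I = 0.2283∠60.1° A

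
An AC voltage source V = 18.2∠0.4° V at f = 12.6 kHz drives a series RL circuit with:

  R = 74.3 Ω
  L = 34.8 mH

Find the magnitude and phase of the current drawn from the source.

Step 1 — Angular frequency: ω = 2π·f = 2π·1.26e+04 = 7.917e+04 rad/s.
Step 2 — Component impedances:
  R: Z = R = 74.3 Ω
  L: Z = jωL = j·7.917e+04·0.0348 = 0 + j2755 Ω
Step 3 — Series combination: Z_total = R + L = 74.3 + j2755 Ω = 2756∠88.5° Ω.
Step 4 — Source phasor: V = 18.2∠0.4° V = 18.2 + j0.1271 V.
Step 5 — Ohm's law: I = V / Z_total = (18.2 + j0.1271) / (74.3 + j2755) = 0.0002241 - j0.0066 A.
Step 6 — Convert to polar: |I| = 0.006604 A, ∠I = -88.1°.

I = 0.006604∠-88.1° A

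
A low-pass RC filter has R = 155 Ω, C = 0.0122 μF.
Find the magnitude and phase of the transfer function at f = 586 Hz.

Step 1 — Angular frequency: ω = 2π·586 = 3682 rad/s.
Step 2 — Transfer function: H(jω) = 1/(1 + jωRC).
Step 3 — Denominator: 1 + jωRC = 1 + j·3682·155·1.22e-08 = 1 + j0.006963.
Step 4 — H = 1 - j0.006962.
Step 5 — Magnitude: |H| = 1 (-0.0 dB); phase: φ = -0.4°.

|H| = 1 (-0.0 dB), φ = -0.4°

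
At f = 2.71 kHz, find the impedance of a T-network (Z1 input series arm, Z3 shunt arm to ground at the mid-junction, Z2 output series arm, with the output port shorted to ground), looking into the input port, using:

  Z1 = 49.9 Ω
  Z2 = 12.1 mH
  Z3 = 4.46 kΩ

Step 1 — Angular frequency: ω = 2π·f = 2π·2710 = 1.703e+04 rad/s.
Step 2 — Component impedances:
  Z1: Z = R = 49.9 Ω
  Z2: Z = jωL = j·1.703e+04·0.0121 = 0 + j206 Ω
  Z3: Z = R = 4460 Ω
Step 3 — With the output port shorted to ground, the output series arm Z2 runs from the junction to ground; the shunt arm Z3 also runs from the junction to ground. They appear in parallel: Z3 || Z2 = 9.497 + j205.6 Ω.
Step 4 — Series with input arm Z1: Z_in = Z1 + (Z3 || Z2) = 59.4 + j205.6 Ω = 214∠73.9° Ω.

Z = 59.4 + j205.6 Ω = 214∠73.9° Ω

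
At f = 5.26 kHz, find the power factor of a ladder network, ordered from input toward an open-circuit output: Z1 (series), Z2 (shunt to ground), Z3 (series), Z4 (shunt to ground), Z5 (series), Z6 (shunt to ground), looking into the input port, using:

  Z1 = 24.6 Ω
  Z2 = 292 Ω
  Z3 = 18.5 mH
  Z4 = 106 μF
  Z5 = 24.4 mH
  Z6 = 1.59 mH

Step 1 — Angular frequency: ω = 2π·f = 2π·5260 = 3.305e+04 rad/s.
Step 2 — Component impedances:
  Z1: Z = R = 24.6 Ω
  Z2: Z = R = 292 Ω
  Z3: Z = jωL = j·3.305e+04·0.0185 = 0 + j611.4 Ω
  Z4: Z = 1/(jωC) = -j/(ω·C) = 0 - j0.2854 Ω
  Z5: Z = jωL = j·3.305e+04·0.0244 = 0 + j806.4 Ω
  Z6: Z = jωL = j·3.305e+04·0.00159 = 0 + j52.55 Ω
Step 3 — Ladder network (open output): work backward from the far end, alternating series and parallel combinations. Z_in = 262.3 + j113.6 Ω = 285.9∠23.4° Ω.
Step 4 — Power factor: PF = cos(φ) = Re(Z)/|Z| = 262.33/285.86 = 0.9177.
Step 5 — Type: Im(Z) = 113.6 ⇒ lagging (phase φ = 23.4°).

PF = 0.9177 (lagging, φ = 23.4°)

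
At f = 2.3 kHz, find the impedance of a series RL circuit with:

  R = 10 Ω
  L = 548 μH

Step 1 — Angular frequency: ω = 2π·f = 2π·2300 = 1.445e+04 rad/s.
Step 2 — Component impedances:
  R: Z = R = 10 Ω
  L: Z = jωL = j·1.445e+04·0.000548 = 0 + j7.919 Ω
Step 3 — Series combination: Z_total = R + L = 10 + j7.919 Ω = 12.76∠38.4° Ω.

Z = 10 + j7.919 Ω = 12.76∠38.4° Ω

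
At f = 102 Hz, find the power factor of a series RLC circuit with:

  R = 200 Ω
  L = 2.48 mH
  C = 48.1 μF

Step 1 — Angular frequency: ω = 2π·f = 2π·102 = 640.9 rad/s.
Step 2 — Component impedances:
  R: Z = R = 200 Ω
  L: Z = jωL = j·640.9·0.00248 = 0 + j1.589 Ω
  C: Z = 1/(jωC) = -j/(ω·C) = 0 - j32.44 Ω
Step 3 — Series combination: Z_total = R + L + C = 200 - j30.85 Ω = 202.4∠-8.8° Ω.
Step 4 — Power factor: PF = cos(φ) = Re(Z)/|Z| = 200/202.37 = 0.9883.
Step 5 — Type: Im(Z) = -30.85 ⇒ leading (phase φ = -8.8°).

PF = 0.9883 (leading, φ = -8.8°)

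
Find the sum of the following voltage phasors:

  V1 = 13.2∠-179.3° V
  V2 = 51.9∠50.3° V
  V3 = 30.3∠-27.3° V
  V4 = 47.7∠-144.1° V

Step 1 — Convert each phasor to rectangular form:
  V1 = 13.2·(cos(-179.3°) + j·sin(-179.3°)) = -13.2 - j0.1613 V
  V2 = 51.9·(cos(50.3°) + j·sin(50.3°)) = 33.15 + j39.93 V
  V3 = 30.3·(cos(-27.3°) + j·sin(-27.3°)) = 26.93 - j13.9 V
  V4 = 47.7·(cos(-144.1°) + j·sin(-144.1°)) = -38.64 - j27.97 V
Step 2 — Sum components: V_total = 8.239 - j2.096 V.
Step 3 — Convert to polar: |V_total| = 8.502 V, ∠V_total = -14.3°.

V_total = 8.502∠-14.3° V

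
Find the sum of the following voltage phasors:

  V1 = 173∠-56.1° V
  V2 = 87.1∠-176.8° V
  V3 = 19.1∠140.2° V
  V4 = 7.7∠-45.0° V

Step 1 — Convert each phasor to rectangular form:
  V1 = 173·(cos(-56.1°) + j·sin(-56.1°)) = 96.49 - j143.6 V
  V2 = 87.1·(cos(-176.8°) + j·sin(-176.8°)) = -86.96 - j4.862 V
  V3 = 19.1·(cos(140.2°) + j·sin(140.2°)) = -14.67 + j12.23 V
  V4 = 7.7·(cos(-45.0°) + j·sin(-45.0°)) = 5.445 - j5.445 V
Step 2 — Sum components: V_total = 0.2962 - j141.7 V.
Step 3 — Convert to polar: |V_total| = 141.7 V, ∠V_total = -89.9°.

V_total = 141.7∠-89.9° V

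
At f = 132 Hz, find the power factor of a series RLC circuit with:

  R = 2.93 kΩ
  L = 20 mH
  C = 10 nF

Step 1 — Angular frequency: ω = 2π·f = 2π·132 = 829.4 rad/s.
Step 2 — Component impedances:
  R: Z = R = 2930 Ω
  L: Z = jωL = j·829.4·0.02 = 0 + j16.59 Ω
  C: Z = 1/(jωC) = -j/(ω·C) = 0 - j1.206e+05 Ω
Step 3 — Series combination: Z_total = R + L + C = 2930 - j1.206e+05 Ω = 1.206e+05∠-88.6° Ω.
Step 4 — Power factor: PF = cos(φ) = Re(Z)/|Z| = 2930/1.206e+05 = 0.0243.
Step 5 — Type: Im(Z) = -1.206e+05 ⇒ leading (phase φ = -88.6°).

PF = 0.0243 (leading, φ = -88.6°)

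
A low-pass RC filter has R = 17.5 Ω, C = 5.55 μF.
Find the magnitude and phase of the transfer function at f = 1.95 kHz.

Step 1 — Angular frequency: ω = 2π·1950 = 1.225e+04 rad/s.
Step 2 — Transfer function: H(jω) = 1/(1 + jωRC).
Step 3 — Denominator: 1 + jωRC = 1 + j·1.225e+04·17.5·5.55e-06 = 1 + j1.19.
Step 4 — H = 0.4139 - j0.4925.
Step 5 — Magnitude: |H| = 0.6433 (-3.8 dB); phase: φ = -50.0°.

|H| = 0.6433 (-3.8 dB), φ = -50.0°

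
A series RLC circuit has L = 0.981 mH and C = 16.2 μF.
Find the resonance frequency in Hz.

Step 1 — Resonance condition Im(Z)=0 gives ω₀ = 1/√(LC).
Step 2 — ω₀ = 1/√(0.000981·1.62e-05) = 7932 rad/s.
Step 3 — f₀ = ω₀/(2π) = 1262 Hz.

f₀ = 1262 Hz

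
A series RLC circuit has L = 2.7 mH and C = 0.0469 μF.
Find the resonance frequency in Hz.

Step 1 — Resonance condition Im(Z)=0 gives ω₀ = 1/√(LC).
Step 2 — ω₀ = 1/√(0.0027·4.69e-08) = 8.887e+04 rad/s.
Step 3 — f₀ = ω₀/(2π) = 1.414e+04 Hz.

f₀ = 1.414e+04 Hz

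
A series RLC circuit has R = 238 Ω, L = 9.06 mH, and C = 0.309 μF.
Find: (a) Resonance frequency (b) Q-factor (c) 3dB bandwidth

Step 1 — Resonance: ω₀ = 1/√(LC) = 1/√(0.00906·3.09e-07) = 1.89e+04 rad/s.
Step 2 — f₀ = ω₀/(2π) = 3008 Hz.
Step 3 — Series Q: Q = ω₀L/R = 1.89e+04·0.00906/238 = 0.7195.
Step 4 — Bandwidth: Δω = ω₀/Q = 2.627e+04 rad/s; BW = Δω/(2π) = 4181 Hz.

(a) f₀ = 3008 Hz  (b) Q = 0.7195  (c) BW = 4181 Hz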